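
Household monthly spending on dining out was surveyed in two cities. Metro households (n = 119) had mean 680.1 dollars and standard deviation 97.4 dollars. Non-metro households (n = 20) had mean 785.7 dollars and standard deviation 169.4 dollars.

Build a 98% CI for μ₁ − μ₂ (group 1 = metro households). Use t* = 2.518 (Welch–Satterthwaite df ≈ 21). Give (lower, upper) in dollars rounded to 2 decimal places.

Standard errors of each mean: 97.4/√119 = 8.9286 and 169.4/√20 = 37.8790.
SE(x̄₁ − x̄₂) = √(8.9286² + 37.8790²) = 38.9171 for independent samples with unequal variances.
With t* = 2.518, the margin is 2.518 × 38.9171 = 97.9933.
x̄₁ − x̄₂ = 680.1 − 785.7 = -105.6000; the interval is -105.6000 ± 97.9933 = (-203.59, -7.61).

(-203.59, -7.61)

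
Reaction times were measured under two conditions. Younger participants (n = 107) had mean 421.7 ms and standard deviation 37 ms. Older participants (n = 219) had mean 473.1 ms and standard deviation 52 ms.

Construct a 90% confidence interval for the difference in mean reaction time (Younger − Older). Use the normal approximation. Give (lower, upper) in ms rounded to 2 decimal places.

SE₁ = s₁/√n₁ = 37/√107 = 3.5769; SE₂ = 52/√219 = 3.5138.
Independent samples, unequal variances: SE_diff = √(SE₁² + SE₂²) = √(12.79421361 + 12.34679044) = 5.0141.
z* = 1.645, so margin of error = 1.645 × 5.0141 = 8.2482.
Difference in means = 421.7 − 473.1 = -51.4000.
-51.4000 ± 8.2482 → (-59.65, -43.15).

(-59.65, -43.15)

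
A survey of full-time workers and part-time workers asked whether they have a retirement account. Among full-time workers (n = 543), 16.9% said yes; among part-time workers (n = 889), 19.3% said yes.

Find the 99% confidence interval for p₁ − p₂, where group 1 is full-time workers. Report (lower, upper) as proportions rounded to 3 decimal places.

Each SE is √(p̂(1−p̂)/n): √(0.1690·0.8310/543) = 0.01608 and √(0.1930·0.8070/889) = 0.01324.
SE(p̂₁ − p̂₂) = √(SE₁² + SE₂²) = √(0.0002585664 + 0.0001752976) = 0.02083, since the two samples are independent.
At 99% confidence z* = 2.576; margin = 2.576 × 0.02083 = 0.05366.
The difference is 0.1690 − 0.1930 = -0.0240, so the interval is -0.0240 ± 0.05366 = (-0.078, 0.030).

(-0.078, 0.030)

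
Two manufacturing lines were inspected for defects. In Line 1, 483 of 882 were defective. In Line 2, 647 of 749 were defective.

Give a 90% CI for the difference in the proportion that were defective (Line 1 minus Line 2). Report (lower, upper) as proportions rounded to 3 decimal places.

(-0.351, -0.282)

p̂₁ = 483/882 = 0.5476 and p̂₂ = 647/749 = 0.8638.
SE₁ = √(p̂₁(1−p̂₁)/n₁) = √(0.5476·0.4524/882) = 0.01676; SE₂ = √(0.8638·0.1362/749) = 0.01253.
Independent samples: SE of the difference = √(SE₁² + SE₂²) = √(0.0002808976 + 0.0001570009) = 0.02093.
z* for 90% confidence is 1.645, so the margin of error is 1.645 × 0.02093 = 0.03443.
Point estimate p̂₁ − p̂₂ = 0.5476 − 0.8638 = -0.3162.
-0.3162 ± 0.03443 → (-0.351, -0.282).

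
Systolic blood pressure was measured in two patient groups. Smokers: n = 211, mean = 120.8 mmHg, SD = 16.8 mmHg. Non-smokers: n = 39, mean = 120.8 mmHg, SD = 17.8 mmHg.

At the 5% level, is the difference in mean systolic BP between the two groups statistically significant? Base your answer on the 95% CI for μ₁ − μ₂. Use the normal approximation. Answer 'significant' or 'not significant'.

SE₁ = s₁/√n₁ = 16.8/√211 = 1.1566; SE₂ = 17.8/√39 = 2.8503.
Independent samples, unequal variances: SE_diff = √(SE₁² + SE₂²) = √(1.33772356 + 8.12421009) = 3.0760.
z* = 1.960, so margin of error = 1.960 × 3.0760 = 6.0290.
Difference in means = 120.8 − 120.8 = 0.0000.
0.0000 ± 6.0290 → (-6.0290, 6.0290).
The interval (-6.0290, 6.0290) contains 0, so the difference is not significant.

not significant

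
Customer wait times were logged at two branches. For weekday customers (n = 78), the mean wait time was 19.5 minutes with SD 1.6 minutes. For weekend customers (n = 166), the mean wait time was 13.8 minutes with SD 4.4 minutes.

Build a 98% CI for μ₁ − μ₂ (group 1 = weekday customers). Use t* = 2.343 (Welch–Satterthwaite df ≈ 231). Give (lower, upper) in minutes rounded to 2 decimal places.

Standard errors of each mean: 1.6/√78 = 0.1812 and 4.4/√166 = 0.3415.
SE(x̄₁ − x̄₂) = √(0.1812² + 0.3415²) = 0.3866 for independent samples with unequal variances.
With t* = 2.343, the margin is 2.343 × 0.3866 = 0.9058.
x̄₁ − x̄₂ = 19.5 − 13.8 = 5.7000; the interval is 5.7000 ± 0.9058 = (4.79, 6.61).

(4.79, 6.61)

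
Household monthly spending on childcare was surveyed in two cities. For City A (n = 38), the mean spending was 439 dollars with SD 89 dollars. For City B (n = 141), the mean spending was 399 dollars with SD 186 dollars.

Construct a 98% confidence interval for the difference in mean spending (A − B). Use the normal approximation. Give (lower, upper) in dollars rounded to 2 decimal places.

Per-group SEs: s₁/√n₁ = 89/√38 = 14.4377, s₂/√n₂ = 186/√141 = 15.6640.
Unpooled SE of the difference: √(208.44718129 + 245.360896) = 21.3028.
Margin of error = z* · SE = 2.326 × 21.3028 = 49.5503.
x̄₁ − x̄₂ = 439 − 399 = 40.0000.
CI: 40.0000 ± 49.5503 = (-9.55, 89.55).

(-9.55, 89.55)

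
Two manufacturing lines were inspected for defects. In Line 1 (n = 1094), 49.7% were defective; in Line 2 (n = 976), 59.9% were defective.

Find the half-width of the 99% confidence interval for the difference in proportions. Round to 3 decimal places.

0.056

Each SE is √(p̂(1−p̂)/n): √(0.4970·0.5030/1094) = 0.01512 and √(0.5990·0.4010/976) = 0.01569.
SE(p̂₁ − p̂₂) = √(SE₁² + SE₂²) = √(0.0002286144 + 0.0002461761) = 0.02179, since the two samples are independent.
At 99% confidence z* = 2.576; margin = 2.576 × 0.02179 = 0.05613.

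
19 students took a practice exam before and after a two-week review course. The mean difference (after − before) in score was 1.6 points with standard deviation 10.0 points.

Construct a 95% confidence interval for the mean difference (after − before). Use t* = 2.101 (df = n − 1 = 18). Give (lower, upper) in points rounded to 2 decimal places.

This is a matched-pairs design, so SE = s_d/√n = 10.0/√19 = 2.2942.
Margin = 2.101 × 2.2942 = 4.8201; the interval is 1.6 ± 4.8201 = (-3.22, 6.42).

(-3.22, 6.42)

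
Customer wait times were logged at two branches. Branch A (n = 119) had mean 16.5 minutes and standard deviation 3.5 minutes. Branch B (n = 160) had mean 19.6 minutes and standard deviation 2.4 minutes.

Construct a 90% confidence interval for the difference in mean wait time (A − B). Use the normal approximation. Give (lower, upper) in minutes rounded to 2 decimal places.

(-3.71, -2.49)

SE₁ = s₁/√n₁ = 3.5/√119 = 0.3208; SE₂ = 2.4/√160 = 0.1897.
Independent samples, unequal variances: SE_diff = √(SE₁² + SE₂²) = √(0.10291264 + 0.03598609) = 0.3727.
z* = 1.645, so margin of error = 1.645 × 0.3727 = 0.6131.
Difference in means = 16.5 − 19.6 = -3.1000.
-3.1000 ± 0.6131 → (-3.71, -2.49).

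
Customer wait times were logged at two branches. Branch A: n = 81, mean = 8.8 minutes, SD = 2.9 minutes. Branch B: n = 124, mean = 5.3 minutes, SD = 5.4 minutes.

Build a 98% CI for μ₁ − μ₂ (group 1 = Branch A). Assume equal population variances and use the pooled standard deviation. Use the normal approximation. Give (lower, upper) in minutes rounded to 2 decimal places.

s_p = √[((n₁−1)s₁² + (n₂−1)s₂²)/(n₁+n₂−2)] = √[(80·2.9² + 123·5.4²)/203] = 4.5807.
SE = 4.5807·√(1/81 + 1/124) = 0.6544.
With z* = 2.326, margin = 2.326 × 0.6544 = 1.5221.
x̄₁ − x̄₂ = 8.8 − 5.3 = 3.5000; interval 3.5000 ± 1.5221 = (1.98, 5.02).

(1.98, 5.02)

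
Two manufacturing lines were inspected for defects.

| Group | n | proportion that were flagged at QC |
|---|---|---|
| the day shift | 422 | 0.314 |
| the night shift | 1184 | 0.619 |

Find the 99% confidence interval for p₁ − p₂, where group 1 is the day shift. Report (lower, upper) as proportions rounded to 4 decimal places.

SE₁ = √(p̂₁(1−p̂₁)/n₁) = √(0.3140·0.6860/422) = 0.02259; SE₂ = √(0.6190·0.3810/1184) = 0.01411.
Independent samples: SE of the difference = √(SE₁² + SE₂²) = √(0.0005103081 + 0.0001990921) = 0.02663.
z* for 99% confidence is 2.576, so the margin of error is 2.576 × 0.02663 = 0.06860.
Point estimate p̂₁ − p̂₂ = 0.3140 − 0.6190 = -0.3050.
-0.3050 ± 0.06860 → (-0.3736, -0.2364).

(-0.3736, -0.2364)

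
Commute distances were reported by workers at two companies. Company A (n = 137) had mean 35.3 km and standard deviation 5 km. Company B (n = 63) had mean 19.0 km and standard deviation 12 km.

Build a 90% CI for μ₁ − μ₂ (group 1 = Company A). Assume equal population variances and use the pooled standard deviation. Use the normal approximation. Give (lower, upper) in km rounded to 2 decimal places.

s_p = √[((n₁−1)s₁² + (n₂−1)s₂²)/(n₁+n₂−2)] = √[(136·5² + 62·12²)/198] = 7.8907.
SE = 7.8907·√(1/137 + 1/63) = 1.2012.
With z* = 1.645, margin = 1.645 × 1.2012 = 1.9760.
x̄₁ − x̄₂ = 35.3 − 19.0 = 16.3000; interval 16.3000 ± 1.9760 = (14.32, 18.28).

(14.32, 18.28)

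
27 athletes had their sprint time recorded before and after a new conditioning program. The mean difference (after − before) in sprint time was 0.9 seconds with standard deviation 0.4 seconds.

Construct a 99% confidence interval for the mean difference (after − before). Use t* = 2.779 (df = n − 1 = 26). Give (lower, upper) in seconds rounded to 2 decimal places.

(0.69, 1.11)

This is a matched-pairs design, so SE = s_d/√n = 0.4/√27 = 0.0770.
Margin = 2.779 × 0.0770 = 0.2140; the interval is 0.9 ± 0.2140 = (0.69, 1.11).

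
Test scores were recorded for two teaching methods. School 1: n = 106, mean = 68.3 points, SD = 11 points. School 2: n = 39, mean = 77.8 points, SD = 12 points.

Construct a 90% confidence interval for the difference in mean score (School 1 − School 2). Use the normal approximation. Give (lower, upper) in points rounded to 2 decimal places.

(-13.12, -5.88)

SE₁ = s₁/√n₁ = 11/√106 = 1.0684; SE₂ = 12/√39 = 1.9215.
Independent samples, unequal variances: SE_diff = √(SE₁² + SE₂²) = √(1.14147856 + 3.69216225) = 2.1986.
z* = 1.645, so margin of error = 1.645 × 2.1986 = 3.6167.
Difference in means = 68.3 − 77.8 = -9.5000.
-9.5000 ± 3.6167 → (-13.12, -5.88).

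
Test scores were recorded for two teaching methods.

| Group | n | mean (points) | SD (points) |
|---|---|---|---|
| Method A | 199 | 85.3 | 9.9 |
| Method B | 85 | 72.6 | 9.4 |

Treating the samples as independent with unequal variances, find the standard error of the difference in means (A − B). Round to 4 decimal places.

SE₁ = s₁/√n₁ = 9.9/√199 = 0.7018; SE₂ = 9.4/√85 = 1.0196.
Independent samples, unequal variances: SE_diff = √(SE₁² + SE₂²) = √(0.49252324 + 1.03958416) = 1.2378.

1.2378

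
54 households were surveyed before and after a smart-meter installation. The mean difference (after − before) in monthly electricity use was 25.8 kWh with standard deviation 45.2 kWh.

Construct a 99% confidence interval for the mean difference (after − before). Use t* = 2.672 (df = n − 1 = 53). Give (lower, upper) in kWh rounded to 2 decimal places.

Paired design: SE = s_d/√n = 45.2/√54 = 6.1509.
t* = 2.672; margin of error = 2.672 × 6.1509 = 16.4352.
25.8 ± 16.4352 → (9.36, 42.24).

(9.36, 42.24)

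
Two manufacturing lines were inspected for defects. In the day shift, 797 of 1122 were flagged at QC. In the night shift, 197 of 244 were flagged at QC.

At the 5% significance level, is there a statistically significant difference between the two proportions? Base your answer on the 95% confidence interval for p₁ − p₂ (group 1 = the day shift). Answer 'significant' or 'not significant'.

First, p̂₁ = 797/1122 = 0.7103; p̂₂ = 197/244 = 0.8074.
The two standard errors are √(0.7103×0.2897/1122) = 0.01354 and √(0.8074×0.1926/244) = 0.02525.
Because the samples are independent, SE_diff = √(0.01354² + 0.02525²) = 0.02865.
Using z* = 1.960 for 95%, ME = 1.960 × 0.02865 = 0.05615.
p̂₁ − p̂₂ = -0.0971; interval -0.0971 ± 0.05615 gives (-0.15325, -0.04095).
The interval (-0.15325, -0.04095) does not contain 0, so the difference is significant.

significant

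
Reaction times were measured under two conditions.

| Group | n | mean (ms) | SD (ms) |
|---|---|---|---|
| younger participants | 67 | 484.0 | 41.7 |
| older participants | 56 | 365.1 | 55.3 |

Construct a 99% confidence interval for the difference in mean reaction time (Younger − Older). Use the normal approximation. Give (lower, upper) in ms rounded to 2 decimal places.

(95.78, 142.02)

Per-group SEs: s₁/√n₁ = 41.7/√67 = 5.0945, s₂/√n₂ = 55.3/√56 = 7.3898.
Unpooled SE of the difference: √(25.95393025 + 54.60914404) = 8.9757.
Margin of error = z* · SE = 2.576 × 8.9757 = 23.1214.
x̄₁ − x̄₂ = 484.0 − 365.1 = 118.9000.
CI: 118.9000 ± 23.1214 = (95.78, 142.02).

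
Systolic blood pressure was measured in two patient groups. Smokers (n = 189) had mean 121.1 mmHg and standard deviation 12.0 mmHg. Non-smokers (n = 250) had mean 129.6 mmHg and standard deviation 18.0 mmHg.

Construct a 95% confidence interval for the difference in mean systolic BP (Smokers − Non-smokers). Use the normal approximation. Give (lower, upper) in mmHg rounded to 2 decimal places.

SE₁ = s₁/√n₁ = 12.0/√189 = 0.8729; SE₂ = 18.0/√250 = 1.1384.
Independent samples, unequal variances: SE_diff = √(SE₁² + SE₂²) = √(0.76195441 + 1.29595456) = 1.4345.
z* = 1.960, so margin of error = 1.960 × 1.4345 = 2.8116.
Difference in means = 121.1 − 129.6 = -8.5000.
-8.5000 ± 2.8116 → (-11.31, -5.69).

(-11.31, -5.69)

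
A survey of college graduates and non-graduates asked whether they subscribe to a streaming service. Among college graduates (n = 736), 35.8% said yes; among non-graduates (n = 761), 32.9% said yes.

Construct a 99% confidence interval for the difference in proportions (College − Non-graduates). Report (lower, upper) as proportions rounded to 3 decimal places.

(-0.034, 0.092)

Each SE is √(p̂(1−p̂)/n): √(0.3580·0.6420/736) = 0.01767 and √(0.3290·0.6710/761) = 0.01703.
SE(p̂₁ − p̂₂) = √(SE₁² + SE₂²) = √(0.0003122289 + 0.0002900209) = 0.02454, since the two samples are independent.
At 99% confidence z* = 2.576; margin = 2.576 × 0.02454 = 0.06322.
The difference is 0.3580 − 0.3290 = 0.0290, so the interval is 0.0290 ± 0.06322 = (-0.034, 0.092).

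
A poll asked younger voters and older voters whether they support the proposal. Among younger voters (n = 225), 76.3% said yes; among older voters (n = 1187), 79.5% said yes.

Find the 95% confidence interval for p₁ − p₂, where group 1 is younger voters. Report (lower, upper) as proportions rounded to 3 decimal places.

(-0.092, 0.028)

Each SE is √(p̂(1−p̂)/n): √(0.7630·0.2370/225) = 0.02835 and √(0.7950·0.2050/1187) = 0.01172.
SE(p̂₁ − p̂₂) = √(SE₁² + SE₂²) = √(0.0008037225 + 0.0001373584) = 0.03068, since the two samples are independent.
At 95% confidence z* = 1.960; margin = 1.960 × 0.03068 = 0.06013.
The difference is 0.7630 − 0.7950 = -0.0320, so the interval is -0.0320 ± 0.06013 = (-0.092, 0.028).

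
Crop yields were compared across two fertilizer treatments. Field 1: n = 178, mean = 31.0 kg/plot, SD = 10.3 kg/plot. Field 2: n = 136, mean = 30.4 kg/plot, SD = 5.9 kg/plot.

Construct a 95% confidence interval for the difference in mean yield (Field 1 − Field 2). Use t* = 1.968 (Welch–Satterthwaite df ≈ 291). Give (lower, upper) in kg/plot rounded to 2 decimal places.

(-1.22, 2.42)

SE₁ = s₁/√n₁ = 10.3/√178 = 0.7720; SE₂ = 5.9/√136 = 0.5059.
Independent samples, unequal variances: SE_diff = √(SE₁² + SE₂²) = √(0.595984 + 0.25593481) = 0.9230.
t* = 1.968, so margin of error = 1.968 × 0.9230 = 1.8165.
Difference in means = 31.0 − 30.4 = 0.6000.
0.6000 ± 1.8165 → (-1.22, 2.42).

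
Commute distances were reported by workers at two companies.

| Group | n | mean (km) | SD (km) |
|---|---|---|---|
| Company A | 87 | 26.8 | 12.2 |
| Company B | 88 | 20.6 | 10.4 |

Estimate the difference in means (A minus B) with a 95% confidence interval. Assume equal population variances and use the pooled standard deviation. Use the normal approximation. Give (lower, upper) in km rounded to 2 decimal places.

Pooled variance s_p² = [86·12.2² + 87·10.4²] / (87+88−2) = 128.3824, so s_p = 11.3306.
SE_diff = s_p·√(1/n₁ + 1/n₂) = 11.3306·√(1/87 + 1/88) = 1.7131.
z* = 1.960; margin = 1.960 × 1.7131 = 3.3577.
Difference = 26.8 − 20.6 = 6.2000.
6.2000 ± 3.3577 → (2.84, 9.56).

(2.84, 9.56)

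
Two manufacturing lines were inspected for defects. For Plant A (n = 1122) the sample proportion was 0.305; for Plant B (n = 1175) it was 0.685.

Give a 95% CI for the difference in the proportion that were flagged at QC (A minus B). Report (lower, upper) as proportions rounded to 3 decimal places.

(-0.418, -0.342)

SE₁ = √(p̂₁(1−p̂₁)/n₁) = √(0.3050·0.6950/1122) = 0.01375; SE₂ = √(0.6850·0.3150/1175) = 0.01355.
Independent samples: SE of the difference = √(SE₁² + SE₂²) = √(0.0001890625 + 0.0001836025) = 0.01930.
z* for 95% confidence is 1.960, so the margin of error is 1.960 × 0.01930 = 0.03783.
Point estimate p̂₁ − p̂₂ = 0.3050 − 0.6850 = -0.3800.
-0.3800 ± 0.03783 → (-0.418, -0.342).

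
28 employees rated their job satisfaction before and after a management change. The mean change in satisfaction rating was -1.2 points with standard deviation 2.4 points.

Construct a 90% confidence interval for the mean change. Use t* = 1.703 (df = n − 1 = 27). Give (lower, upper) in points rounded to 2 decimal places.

(-1.97, -0.43)

Paired design: SE = s_d/√n = 2.4/√28 = 0.4536.
t* = 1.703; margin of error = 1.703 × 0.4536 = 0.7725.
-1.2 ± 0.7725 → (-1.97, -0.43).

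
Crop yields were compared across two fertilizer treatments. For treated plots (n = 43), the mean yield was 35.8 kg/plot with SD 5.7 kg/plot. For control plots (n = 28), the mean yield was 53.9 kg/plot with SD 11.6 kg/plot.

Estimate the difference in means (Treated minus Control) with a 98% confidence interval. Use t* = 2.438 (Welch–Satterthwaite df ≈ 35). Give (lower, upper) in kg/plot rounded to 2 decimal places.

Standard errors of each mean: 5.7/√43 = 0.8692 and 11.6/√28 = 2.1922.
SE(x̄₁ − x̄₂) = √(0.8692² + 2.1922²) = 2.3582 for independent samples with unequal variances.
With t* = 2.438, the margin is 2.438 × 2.3582 = 5.7493.
x̄₁ − x̄₂ = 35.8 − 53.9 = -18.1000; the interval is -18.1000 ± 5.7493 = (-23.85, -12.35).

(-23.85, -12.35)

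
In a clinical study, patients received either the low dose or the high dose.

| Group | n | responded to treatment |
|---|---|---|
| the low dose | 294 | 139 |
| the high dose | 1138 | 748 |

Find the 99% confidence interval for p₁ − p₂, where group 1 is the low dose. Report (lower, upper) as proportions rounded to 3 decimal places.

(-0.268, -0.101)

First, p̂₁ = 139/294 = 0.4728; p̂₂ = 748/1138 = 0.6573.
The two standard errors are √(0.4728×0.5272/294) = 0.02912 and √(0.6573×0.3427/1138) = 0.01407.
Because the samples are independent, SE_diff = √(0.02912² + 0.01407²) = 0.03234.
Using z* = 2.576 for 99%, ME = 2.576 × 0.03234 = 0.08331.
p̂₁ − p̂₂ = -0.1845; interval -0.1845 ± 0.08331 gives (-0.268, -0.101).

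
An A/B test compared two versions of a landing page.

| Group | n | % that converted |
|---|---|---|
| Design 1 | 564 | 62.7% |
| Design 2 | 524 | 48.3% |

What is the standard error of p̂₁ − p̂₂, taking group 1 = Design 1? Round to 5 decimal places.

The two standard errors are √(0.6270×0.3730/564) = 0.02036 and √(0.4830×0.5170/524) = 0.02183.
Because the samples are independent, SE_diff = √(0.02036² + 0.02183²) = 0.02985.

0.02985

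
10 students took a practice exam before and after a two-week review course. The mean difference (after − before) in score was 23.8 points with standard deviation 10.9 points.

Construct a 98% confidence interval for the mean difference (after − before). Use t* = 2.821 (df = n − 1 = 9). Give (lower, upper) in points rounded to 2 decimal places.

(14.08, 33.52)

Paired design: SE = s_d/√n = 10.9/√10 = 3.4469.
t* = 2.821; margin of error = 2.821 × 3.4469 = 9.7237.
23.8 ± 9.7237 → (14.08, 33.52).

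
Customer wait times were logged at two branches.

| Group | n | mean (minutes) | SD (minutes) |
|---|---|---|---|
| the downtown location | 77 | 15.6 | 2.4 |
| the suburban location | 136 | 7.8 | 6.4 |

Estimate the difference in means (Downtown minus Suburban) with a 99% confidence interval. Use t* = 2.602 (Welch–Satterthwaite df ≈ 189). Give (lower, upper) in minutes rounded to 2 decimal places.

(6.20, 9.40)

Standard errors of each mean: 2.4/√77 = 0.2735 and 6.4/√136 = 0.5488.
SE(x̄₁ − x̄₂) = √(0.2735² + 0.5488²) = 0.6132 for independent samples with unequal variances.
With t* = 2.602, the margin is 2.602 × 0.6132 = 1.5955.
x̄₁ − x̄₂ = 15.6 − 7.8 = 7.8000; the interval is 7.8000 ± 1.5955 = (6.20, 9.40).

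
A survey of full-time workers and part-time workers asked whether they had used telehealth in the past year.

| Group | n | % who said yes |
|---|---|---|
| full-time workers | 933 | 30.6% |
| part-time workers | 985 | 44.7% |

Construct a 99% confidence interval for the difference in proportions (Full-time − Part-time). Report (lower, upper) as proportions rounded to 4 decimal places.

Each SE is √(p̂(1−p̂)/n): √(0.3060·0.6940/933) = 0.01509 and √(0.4470·0.5530/985) = 0.01584.
SE(p̂₁ − p̂₂) = √(SE₁² + SE₂²) = √(0.0002277081 + 0.0002509056) = 0.02188, since the two samples are independent.
At 99% confidence z* = 2.576; margin = 2.576 × 0.02188 = 0.05636.
The difference is 0.3060 − 0.4470 = -0.1410, so the interval is -0.1410 ± 0.05636 = (-0.1974, -0.0846).

(-0.1974, -0.0846)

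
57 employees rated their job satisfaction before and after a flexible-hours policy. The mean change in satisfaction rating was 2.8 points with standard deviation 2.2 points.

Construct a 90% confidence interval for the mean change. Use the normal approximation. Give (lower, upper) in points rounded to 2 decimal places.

(2.32, 3.28)

Paired design: SE = s_d/√n = 2.2/√57 = 0.2914.
z* = 1.645; margin of error = 1.645 × 0.2914 = 0.4794.
2.8 ± 0.4794 → (2.32, 3.28).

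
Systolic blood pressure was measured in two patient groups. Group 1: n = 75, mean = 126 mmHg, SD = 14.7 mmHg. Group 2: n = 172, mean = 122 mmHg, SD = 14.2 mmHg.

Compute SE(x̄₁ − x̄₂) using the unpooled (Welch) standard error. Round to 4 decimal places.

2.0133

SE₁ = s₁/√n₁ = 14.7/√75 = 1.6974; SE₂ = 14.2/√172 = 1.0827.
Independent samples, unequal variances: SE_diff = √(SE₁² + SE₂²) = √(2.88116676 + 1.17223929) = 2.0133.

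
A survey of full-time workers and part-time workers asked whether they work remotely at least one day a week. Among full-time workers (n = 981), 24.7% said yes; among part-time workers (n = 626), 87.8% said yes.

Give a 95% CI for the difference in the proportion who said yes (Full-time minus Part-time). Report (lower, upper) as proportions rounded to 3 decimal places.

(-0.668, -0.594)

The two standard errors are √(0.2470×0.7530/981) = 0.01377 and √(0.8780×0.1220/626) = 0.01308.
Because the samples are independent, SE_diff = √(0.01377² + 0.01308²) = 0.01899.
Using z* = 1.960 for 95%, ME = 1.960 × 0.01899 = 0.03722.
p̂₁ − p̂₂ = -0.6310; interval -0.6310 ± 0.03722 gives (-0.668, -0.594).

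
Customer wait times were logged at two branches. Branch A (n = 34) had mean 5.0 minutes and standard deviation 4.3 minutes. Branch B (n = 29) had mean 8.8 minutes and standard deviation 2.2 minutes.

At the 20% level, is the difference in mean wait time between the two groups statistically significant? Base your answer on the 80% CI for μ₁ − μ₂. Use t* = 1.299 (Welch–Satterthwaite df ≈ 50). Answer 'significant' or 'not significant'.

Standard errors of each mean: 4.3/√34 = 0.7374 and 2.2/√29 = 0.4085.
SE(x̄₁ − x̄₂) = √(0.7374² + 0.4085²) = 0.8430 for independent samples with unequal variances.
With t* = 1.299, the margin is 1.299 × 0.8430 = 1.0951.
x̄₁ − x̄₂ = 5.0 − 8.8 = -3.8000; the interval is -3.8000 ± 1.0951 = (-4.8951, -2.7049).
The interval (-4.8951, -2.7049) does not contain 0, so the difference is significant.

significant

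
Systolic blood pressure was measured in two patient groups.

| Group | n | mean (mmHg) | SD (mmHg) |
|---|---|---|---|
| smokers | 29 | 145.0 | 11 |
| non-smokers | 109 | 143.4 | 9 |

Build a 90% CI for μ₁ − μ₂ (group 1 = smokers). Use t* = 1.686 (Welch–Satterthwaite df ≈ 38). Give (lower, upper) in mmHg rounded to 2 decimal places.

(-2.14, 5.34)

Per-group SEs: s₁/√n₁ = 11/√29 = 2.0426, s₂/√n₂ = 9/√109 = 0.8620.
Unpooled SE of the difference: √(4.17221476 + 0.743044) = 2.2170.
Margin of error = t* · SE = 1.686 × 2.2170 = 3.7379.
x̄₁ − x̄₂ = 145.0 − 143.4 = 1.6000.
CI: 1.6000 ± 3.7379 = (-2.14, 5.34).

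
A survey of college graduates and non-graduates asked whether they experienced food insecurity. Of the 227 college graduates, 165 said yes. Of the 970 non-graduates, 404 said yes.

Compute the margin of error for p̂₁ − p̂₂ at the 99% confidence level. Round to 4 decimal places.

0.0864

Sample proportions: 165/227 = 0.7269, 404/970 = 0.4165.
Each SE is √(p̂(1−p̂)/n): √(0.7269·0.2731/227) = 0.02957 and √(0.4165·0.5835/970) = 0.01583.
SE(p̂₁ − p̂₂) = √(SE₁² + SE₂²) = √(0.0008743849 + 0.0002505889) = 0.03354, since the two samples are independent.
At 99% confidence z* = 2.576; margin = 2.576 × 0.03354 = 0.08640.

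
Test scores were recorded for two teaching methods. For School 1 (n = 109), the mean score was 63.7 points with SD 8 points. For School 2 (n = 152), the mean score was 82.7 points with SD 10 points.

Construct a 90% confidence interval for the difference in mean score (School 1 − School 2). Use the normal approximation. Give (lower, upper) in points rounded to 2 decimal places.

Per-group SEs: s₁/√n₁ = 8/√109 = 0.7663, s₂/√n₂ = 10/√152 = 0.8111.
Unpooled SE of the difference: √(0.58721569 + 0.65788321) = 1.1158.
Margin of error = z* · SE = 1.645 × 1.1158 = 1.8355.
x̄₁ − x̄₂ = 63.7 − 82.7 = -19.0000.
CI: -19.0000 ± 1.8355 = (-20.84, -17.16).

(-20.84, -17.16)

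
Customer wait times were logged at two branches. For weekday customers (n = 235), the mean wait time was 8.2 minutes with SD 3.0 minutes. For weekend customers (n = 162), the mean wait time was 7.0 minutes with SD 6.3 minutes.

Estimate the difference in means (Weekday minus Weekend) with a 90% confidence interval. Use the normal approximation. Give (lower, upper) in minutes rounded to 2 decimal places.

SE₁ = s₁/√n₁ = 3.0/√235 = 0.1957; SE₂ = 6.3/√162 = 0.4950.
Independent samples, unequal variances: SE_diff = √(SE₁² + SE₂²) = √(0.03829849 + 0.245025) = 0.5323.
z* = 1.645, so margin of error = 1.645 × 0.5323 = 0.8756.
Difference in means = 8.2 − 7.0 = 1.2000.
1.2000 ± 0.8756 → (0.32, 2.08).

(0.32, 2.08)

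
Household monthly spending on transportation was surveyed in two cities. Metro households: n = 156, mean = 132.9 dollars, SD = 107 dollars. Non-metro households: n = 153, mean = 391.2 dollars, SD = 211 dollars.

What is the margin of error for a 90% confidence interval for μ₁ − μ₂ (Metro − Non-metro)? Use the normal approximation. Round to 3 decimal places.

31.401

SE₁ = s₁/√n₁ = 107/√156 = 8.5669; SE₂ = 211/√153 = 17.0583.
Independent samples, unequal variances: SE_diff = √(SE₁² + SE₂²) = √(73.39177561 + 290.98559889) = 19.0887.
z* = 1.645, so margin of error = 1.645 × 19.0887 = 31.4009.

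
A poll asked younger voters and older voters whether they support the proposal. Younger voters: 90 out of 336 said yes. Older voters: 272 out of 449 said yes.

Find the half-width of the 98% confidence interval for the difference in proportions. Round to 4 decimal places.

0.0777

Sample proportions: 90/336 = 0.2679, 272/449 = 0.6058.
Each SE is √(p̂(1−p̂)/n): √(0.2679·0.7321/336) = 0.02416 and √(0.6058·0.3942/449) = 0.02306.
SE(p̂₁ − p̂₂) = √(SE₁² + SE₂²) = √(0.0005837056 + 0.0005317636) = 0.03340, since the two samples are independent.
At 98% confidence z* = 2.326; margin = 2.326 × 0.03340 = 0.07769.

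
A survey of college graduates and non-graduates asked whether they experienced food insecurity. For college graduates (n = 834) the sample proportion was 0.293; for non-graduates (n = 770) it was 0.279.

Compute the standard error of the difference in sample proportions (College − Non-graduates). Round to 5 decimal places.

The two standard errors are √(0.2930×0.7070/834) = 0.01576 and √(0.2790×0.7210/770) = 0.01616.
Because the samples are independent, SE_diff = √(0.01576² + 0.01616²) = 0.02257.

0.02257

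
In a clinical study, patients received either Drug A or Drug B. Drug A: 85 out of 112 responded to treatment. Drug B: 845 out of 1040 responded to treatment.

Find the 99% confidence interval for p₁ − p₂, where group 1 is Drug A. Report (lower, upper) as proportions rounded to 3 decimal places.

First, p̂₁ = 85/112 = 0.7589; p̂₂ = 845/1040 = 0.8125.
The two standard errors are √(0.7589×0.2411/112) = 0.04042 and √(0.8125×0.1875/1040) = 0.01210.
Because the samples are independent, SE_diff = √(0.04042² + 0.01210²) = 0.04219.
Using z* = 2.576 for 99%, ME = 2.576 × 0.04219 = 0.10868.
p̂₁ − p̂₂ = -0.0536; interval -0.0536 ± 0.10868 gives (-0.162, 0.055).

(-0.162, 0.055)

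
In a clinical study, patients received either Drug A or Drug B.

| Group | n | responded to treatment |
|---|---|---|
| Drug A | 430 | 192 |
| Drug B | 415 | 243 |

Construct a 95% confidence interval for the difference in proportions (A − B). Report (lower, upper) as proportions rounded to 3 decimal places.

(-0.206, -0.072)

First, p̂₁ = 192/430 = 0.4465; p̂₂ = 243/415 = 0.5855.
The two standard errors are √(0.4465×0.5535/430) = 0.02397 and √(0.5855×0.4145/415) = 0.02418.
Because the samples are independent, SE_diff = √(0.02397² + 0.02418²) = 0.03405.
Using z* = 1.960 for 95%, ME = 1.960 × 0.03405 = 0.06674.
p̂₁ − p̂₂ = -0.1390; interval -0.1390 ± 0.06674 gives (-0.206, -0.072).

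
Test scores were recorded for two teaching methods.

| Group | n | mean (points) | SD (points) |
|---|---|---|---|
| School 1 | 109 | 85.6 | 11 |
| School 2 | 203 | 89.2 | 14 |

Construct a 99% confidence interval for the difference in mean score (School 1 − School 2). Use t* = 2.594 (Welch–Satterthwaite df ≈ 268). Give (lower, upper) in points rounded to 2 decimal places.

Per-group SEs: s₁/√n₁ = 11/√109 = 1.0536, s₂/√n₂ = 14/√203 = 0.9826.
Unpooled SE of the difference: √(1.11007296 + 0.96550276) = 1.4407.
Margin of error = t* · SE = 2.594 × 1.4407 = 3.7372.
x̄₁ − x̄₂ = 85.6 − 89.2 = -3.6000.
CI: -3.6000 ± 3.7372 = (-7.34, 0.14).

(-7.34, 0.14)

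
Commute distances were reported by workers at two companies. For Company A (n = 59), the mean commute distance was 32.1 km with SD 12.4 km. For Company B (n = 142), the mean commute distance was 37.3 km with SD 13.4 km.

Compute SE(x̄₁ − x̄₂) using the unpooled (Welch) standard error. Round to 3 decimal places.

SE₁ = s₁/√n₁ = 12.4/√59 = 1.6143; SE₂ = 13.4/√142 = 1.1245.
Independent samples, unequal variances: SE_diff = √(SE₁² + SE₂²) = √(2.60596449 + 1.26450025) = 1.9673.

1.967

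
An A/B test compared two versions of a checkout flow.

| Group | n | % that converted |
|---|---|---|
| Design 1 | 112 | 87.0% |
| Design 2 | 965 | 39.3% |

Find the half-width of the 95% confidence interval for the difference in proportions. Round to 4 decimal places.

0.0695

The two standard errors are √(0.8700×0.1300/112) = 0.03178 and √(0.3930×0.6070/965) = 0.01572.
Because the samples are independent, SE_diff = √(0.03178² + 0.01572²) = 0.03546.
Using z* = 1.960 for 95%, ME = 1.960 × 0.03546 = 0.06950.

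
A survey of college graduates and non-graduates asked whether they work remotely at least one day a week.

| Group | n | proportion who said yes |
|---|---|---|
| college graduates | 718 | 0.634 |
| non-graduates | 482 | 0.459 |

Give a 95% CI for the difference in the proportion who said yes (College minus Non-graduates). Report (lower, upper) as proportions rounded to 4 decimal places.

(0.1182, 0.2318)

Each SE is √(p̂(1−p̂)/n): √(0.6340·0.3660/718) = 0.01798 and √(0.4590·0.5410/482) = 0.02270.
SE(p̂₁ − p̂₂) = √(SE₁² + SE₂²) = √(0.0003232804 + 0.00051529) = 0.02896, since the two samples are independent.
At 95% confidence z* = 1.960; margin = 1.960 × 0.02896 = 0.05676.
The difference is 0.6340 − 0.4590 = 0.1750, so the interval is 0.1750 ± 0.05676 = (0.1182, 0.2318).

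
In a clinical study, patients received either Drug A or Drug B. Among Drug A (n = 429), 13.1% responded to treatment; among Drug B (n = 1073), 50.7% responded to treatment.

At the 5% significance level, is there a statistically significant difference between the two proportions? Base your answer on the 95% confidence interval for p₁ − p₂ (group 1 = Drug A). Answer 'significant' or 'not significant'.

The two standard errors are √(0.1310×0.8690/429) = 0.01629 and √(0.5070×0.4930/1073) = 0.01526.
Because the samples are independent, SE_diff = √(0.01629² + 0.01526²) = 0.02232.
Using z* = 1.960 for 95%, ME = 1.960 × 0.02232 = 0.04375.
p̂₁ − p̂₂ = -0.3760; interval -0.3760 ± 0.04375 gives (-0.41975, -0.33225).
The interval (-0.41975, -0.33225) does not contain 0, so the difference is significant.

significant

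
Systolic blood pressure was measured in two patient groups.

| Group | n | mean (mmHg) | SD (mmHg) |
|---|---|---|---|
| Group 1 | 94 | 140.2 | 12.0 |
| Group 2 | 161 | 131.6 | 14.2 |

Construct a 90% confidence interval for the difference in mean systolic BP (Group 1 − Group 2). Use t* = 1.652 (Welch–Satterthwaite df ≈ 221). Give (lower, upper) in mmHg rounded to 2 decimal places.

Per-group SEs: s₁/√n₁ = 12.0/√94 = 1.2377, s₂/√n₂ = 14.2/√161 = 1.1191.
Unpooled SE of the difference: √(1.53190129 + 1.25238481) = 1.6686.
Margin of error = t* · SE = 1.652 × 1.6686 = 2.7565.
x̄₁ − x̄₂ = 140.2 − 131.6 = 8.6000.
CI: 8.6000 ± 2.7565 = (5.84, 11.36).

(5.84, 11.36)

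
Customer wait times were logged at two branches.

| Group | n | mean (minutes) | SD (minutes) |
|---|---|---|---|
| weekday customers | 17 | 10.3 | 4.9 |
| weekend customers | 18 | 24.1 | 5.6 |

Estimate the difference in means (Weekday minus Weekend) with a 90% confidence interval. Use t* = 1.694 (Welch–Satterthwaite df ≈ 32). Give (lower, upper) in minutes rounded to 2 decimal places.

Per-group SEs: s₁/√n₁ = 4.9/√17 = 1.1884, s₂/√n₂ = 5.6/√18 = 1.3199.
Unpooled SE of the difference: √(1.41229456 + 1.74213601) = 1.7761.
Margin of error = t* · SE = 1.694 × 1.7761 = 3.0087.
x̄₁ − x̄₂ = 10.3 − 24.1 = -13.8000.
CI: -13.8000 ± 3.0087 = (-16.81, -10.79).

(-16.81, -10.79)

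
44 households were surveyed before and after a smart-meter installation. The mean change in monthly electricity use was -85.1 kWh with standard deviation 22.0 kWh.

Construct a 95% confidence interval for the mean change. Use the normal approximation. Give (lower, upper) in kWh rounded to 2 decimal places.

Paired design: SE = s_d/√n = 22.0/√44 = 3.3166.
z* = 1.960; margin of error = 1.960 × 3.3166 = 6.5005.
-85.1 ± 6.5005 → (-91.60, -78.60).

(-91.60, -78.60)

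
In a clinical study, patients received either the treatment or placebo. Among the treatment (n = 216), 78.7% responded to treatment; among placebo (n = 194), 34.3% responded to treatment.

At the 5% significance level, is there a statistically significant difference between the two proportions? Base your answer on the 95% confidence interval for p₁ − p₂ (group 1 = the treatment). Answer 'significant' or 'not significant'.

significant

Each SE is √(p̂(1−p̂)/n): √(0.7870·0.2130/216) = 0.02786 and √(0.3430·0.6570/194) = 0.03408.
SE(p̂₁ − p̂₂) = √(SE₁² + SE₂²) = √(0.0007761796 + 0.0011614464) = 0.04402, since the two samples are independent.
At 95% confidence z* = 1.960; margin = 1.960 × 0.04402 = 0.08628.
The difference is 0.7870 − 0.3430 = 0.4440, so the interval is 0.4440 ± 0.08628 = (0.35772, 0.53028).
The interval (0.35772, 0.53028) does not contain 0, so the difference is significant.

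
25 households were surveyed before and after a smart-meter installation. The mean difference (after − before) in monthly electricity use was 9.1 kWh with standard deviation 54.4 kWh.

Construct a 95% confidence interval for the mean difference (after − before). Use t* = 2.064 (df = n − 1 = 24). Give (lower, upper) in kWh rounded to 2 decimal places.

Paired design: SE = s_d/√n = 54.4/√25 = 10.8800.
t* = 2.064; margin of error = 2.064 × 10.8800 = 22.4563.
9.1 ± 22.4563 → (-13.36, 31.56).

(-13.36, 31.56)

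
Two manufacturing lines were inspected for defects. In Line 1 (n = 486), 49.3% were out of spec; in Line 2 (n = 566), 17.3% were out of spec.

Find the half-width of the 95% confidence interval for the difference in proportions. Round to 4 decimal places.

Each SE is √(p̂(1−p̂)/n): √(0.4930·0.5070/486) = 0.02268 and √(0.1730·0.8270/566) = 0.01590.
SE(p̂₁ − p̂₂) = √(SE₁² + SE₂²) = √(0.0005143824 + 0.00025281) = 0.02770, since the two samples are independent.
At 95% confidence z* = 1.960; margin = 1.960 × 0.02770 = 0.05429.

0.0543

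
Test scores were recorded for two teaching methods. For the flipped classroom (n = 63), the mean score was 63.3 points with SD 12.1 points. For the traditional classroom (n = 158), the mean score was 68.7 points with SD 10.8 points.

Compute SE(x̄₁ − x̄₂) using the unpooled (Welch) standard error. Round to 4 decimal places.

1.7499

Standard errors of each mean: 12.1/√63 = 1.5245 and 10.8/√158 = 0.8592.
SE(x̄₁ − x̄₂) = √(1.5245² + 0.8592²) = 1.7499 for independent samples with unequal variances.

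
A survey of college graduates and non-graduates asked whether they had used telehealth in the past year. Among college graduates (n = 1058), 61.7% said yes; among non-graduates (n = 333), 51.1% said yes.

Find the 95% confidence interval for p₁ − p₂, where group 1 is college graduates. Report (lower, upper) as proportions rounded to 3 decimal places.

(0.045, 0.167)

Each SE is √(p̂(1−p̂)/n): √(0.6170·0.3830/1058) = 0.01495 and √(0.5110·0.4890/333) = 0.02739.
SE(p̂₁ − p̂₂) = √(SE₁² + SE₂²) = √(0.0002235025 + 0.0007502121) = 0.03120, since the two samples are independent.
At 95% confidence z* = 1.960; margin = 1.960 × 0.03120 = 0.06115.
The difference is 0.6170 − 0.5110 = 0.1060, so the interval is 0.1060 ± 0.06115 = (0.045, 0.167).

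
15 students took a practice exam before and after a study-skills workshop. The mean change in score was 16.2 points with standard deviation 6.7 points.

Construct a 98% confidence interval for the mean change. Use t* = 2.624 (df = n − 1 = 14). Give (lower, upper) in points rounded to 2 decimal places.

(11.66, 20.74)

This is a matched-pairs design, so SE = s_d/√n = 6.7/√15 = 1.7299.
Margin = 2.624 × 1.7299 = 4.5393; the interval is 16.2 ± 4.5393 = (11.66, 20.74).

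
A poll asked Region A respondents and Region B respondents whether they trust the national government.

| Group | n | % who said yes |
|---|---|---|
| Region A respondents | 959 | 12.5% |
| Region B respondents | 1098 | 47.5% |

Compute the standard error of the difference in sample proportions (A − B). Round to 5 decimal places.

0.01847

SE₁ = √(p̂₁(1−p̂₁)/n₁) = √(0.1250·0.8750/959) = 0.01068; SE₂ = √(0.4750·0.5250/1098) = 0.01507.
Independent samples: SE of the difference = √(SE₁² + SE₂²) = √(0.0001140624 + 0.0002271049) = 0.01847.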